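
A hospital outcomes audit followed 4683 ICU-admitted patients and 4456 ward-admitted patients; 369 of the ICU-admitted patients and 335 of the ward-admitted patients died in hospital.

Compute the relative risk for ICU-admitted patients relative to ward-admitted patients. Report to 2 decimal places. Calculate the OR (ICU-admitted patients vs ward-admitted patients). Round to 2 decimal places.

RR = 1.05; OR = 1.05

risk, ICU-admitted patients = 369/4683 = 0.0788
risk, ward-admitted patients = 335/4456 = 0.0752
RR = 0.0788 / 0.0752 = 1.05
OR = (369 × 4121) / (4314 × 335) = 1520649/1445190 ≈ 1.05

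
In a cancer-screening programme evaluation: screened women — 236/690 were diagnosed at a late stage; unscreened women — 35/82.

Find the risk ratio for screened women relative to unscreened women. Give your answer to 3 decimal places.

risk, screened women = 236/690 = 0.3420
risk, unscreened women = 35/82 = 0.4268
RR = 0.3420 / 0.4268 = 0.801

0.801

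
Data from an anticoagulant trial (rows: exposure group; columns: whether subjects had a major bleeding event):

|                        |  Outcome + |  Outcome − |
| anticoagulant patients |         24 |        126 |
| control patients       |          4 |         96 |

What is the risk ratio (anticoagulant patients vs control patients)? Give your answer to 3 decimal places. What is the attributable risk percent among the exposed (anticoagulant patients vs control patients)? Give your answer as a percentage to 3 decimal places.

RR = 4.000; AR% = 75.000%

risk, anticoagulant patients = 24/150 = 0.16000
risk, control patients = 4/100 = 0.04000
RR = 0.16000 / 0.04000 = 4.000
AR% = (0.16000 − 0.04000) / 0.16000 = 0.7500 → 75.000%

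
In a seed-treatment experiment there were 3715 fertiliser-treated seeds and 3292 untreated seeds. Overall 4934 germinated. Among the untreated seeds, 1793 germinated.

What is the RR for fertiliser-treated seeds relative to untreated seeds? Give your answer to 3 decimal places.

RR: 1.552

fertiliser-treated seeds with the outcome: 4934 − 1793 = 3141
fertiliser-treated seeds without the outcome: 3715 − 3141 = 574
untreated seeds without the outcome: 3292 − 1793 = 1499
risk, fertiliser-treated seeds = 3141/3715 = 0.8455
risk, untreated seeds = 1793/3292 = 0.5447
RR = 0.8455 / 0.5447 = 1.552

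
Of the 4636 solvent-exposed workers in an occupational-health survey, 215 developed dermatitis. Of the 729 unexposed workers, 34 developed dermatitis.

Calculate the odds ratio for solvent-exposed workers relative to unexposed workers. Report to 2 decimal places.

OR: 0.99

odds, solvent-exposed workers = 215/4421 = 0.04863
odds, unexposed workers = 34/695 = 0.04892
OR = 0.04863 / 0.04892 = 0.99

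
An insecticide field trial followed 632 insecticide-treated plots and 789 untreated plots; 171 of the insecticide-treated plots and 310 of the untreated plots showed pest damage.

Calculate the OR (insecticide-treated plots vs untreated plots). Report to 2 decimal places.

OR = (171 × 479) / (461 × 310) = 81909/142910 ≈ 0.57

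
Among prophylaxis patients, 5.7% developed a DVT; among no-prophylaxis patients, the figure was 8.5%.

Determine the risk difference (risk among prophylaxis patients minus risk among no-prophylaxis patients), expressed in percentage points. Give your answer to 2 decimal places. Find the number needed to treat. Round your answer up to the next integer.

risk difference = 0.0570 − 0.0850 = -0.0280 → -2.80 percentage points
absolute risk difference = 0.028000
1 / 0.028000 = 35.714 → round up → 36

RD = -2.80; NNT = 36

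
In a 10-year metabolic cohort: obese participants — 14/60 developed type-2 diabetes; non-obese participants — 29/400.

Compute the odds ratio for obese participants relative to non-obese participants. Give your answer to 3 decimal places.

OR = (14 × 371) / (46 × 29) = 5194/1334 ≈ 3.894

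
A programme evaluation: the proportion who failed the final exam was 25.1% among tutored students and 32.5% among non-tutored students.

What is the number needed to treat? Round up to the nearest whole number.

NNT ≈ 14

absolute risk difference = 0.074000
1 / 0.074000 = 13.514 → round up → 14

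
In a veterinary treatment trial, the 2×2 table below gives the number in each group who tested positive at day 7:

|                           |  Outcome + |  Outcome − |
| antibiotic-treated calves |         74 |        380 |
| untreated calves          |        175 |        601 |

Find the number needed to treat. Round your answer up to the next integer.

risk, antibiotic-treated calves = 74/454 = 0.162996
risk, untreated calves = 175/776 = 0.225515
absolute risk difference = 0.062520
1 / 0.062520 = 15.995 → round up → 16

NNT: 16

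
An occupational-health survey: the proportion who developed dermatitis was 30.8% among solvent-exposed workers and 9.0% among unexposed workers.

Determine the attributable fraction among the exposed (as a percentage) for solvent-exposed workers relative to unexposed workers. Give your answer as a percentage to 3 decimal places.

AR% = (0.3080 − 0.0900) / 0.3080 = 0.7078 → 70.779%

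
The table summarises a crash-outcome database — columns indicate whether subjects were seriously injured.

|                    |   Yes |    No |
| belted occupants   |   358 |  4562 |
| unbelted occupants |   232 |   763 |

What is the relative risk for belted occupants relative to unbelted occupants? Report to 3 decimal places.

risk, belted occupants = 358/4920 = 0.0728
risk, unbelted occupants = 232/995 = 0.2332
RR = 0.0728 / 0.2332 = 0.312

RR = 0.312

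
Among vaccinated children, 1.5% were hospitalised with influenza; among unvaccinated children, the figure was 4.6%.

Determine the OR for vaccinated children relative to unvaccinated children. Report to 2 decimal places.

odds, vaccinated children = 0.01500/0.98500 = 0.01523
odds, unvaccinated children = 0.04600/0.95400 = 0.04822
OR = 0.01523 / 0.04822 = 0.32

0.32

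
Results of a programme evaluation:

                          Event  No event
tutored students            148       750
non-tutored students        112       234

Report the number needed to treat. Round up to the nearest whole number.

risk, tutored students = 148/898 = 0.164811
risk, non-tutored students = 112/346 = 0.323699
absolute risk difference = 0.158889
1 / 0.158889 = 6.294 → round up → 7

NNT: 7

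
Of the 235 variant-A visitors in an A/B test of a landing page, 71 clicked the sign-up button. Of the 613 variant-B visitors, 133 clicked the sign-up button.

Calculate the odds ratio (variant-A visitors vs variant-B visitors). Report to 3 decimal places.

odds, variant-A visitors = 71/164 = 0.4329
odds, variant-B visitors = 133/480 = 0.2771
OR = 0.4329 / 0.2771 = 1.562

OR ≈ 1.562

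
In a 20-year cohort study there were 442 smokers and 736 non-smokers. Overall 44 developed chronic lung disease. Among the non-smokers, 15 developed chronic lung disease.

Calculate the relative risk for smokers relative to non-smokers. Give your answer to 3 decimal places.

3.219

smokers with the outcome: 44 − 15 = 29
smokers without the outcome: 442 − 29 = 413
non-smokers without the outcome: 736 − 15 = 721
risk, smokers = 29/442 = 0.06561
risk, non-smokers = 15/736 = 0.02038
RR = 0.06561 / 0.02038 = 3.219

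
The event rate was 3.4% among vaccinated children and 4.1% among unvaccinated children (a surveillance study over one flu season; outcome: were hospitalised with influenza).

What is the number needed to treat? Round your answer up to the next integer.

143

absolute risk difference = 0.007000
1 / 0.007000 = 142.857 → round up → 143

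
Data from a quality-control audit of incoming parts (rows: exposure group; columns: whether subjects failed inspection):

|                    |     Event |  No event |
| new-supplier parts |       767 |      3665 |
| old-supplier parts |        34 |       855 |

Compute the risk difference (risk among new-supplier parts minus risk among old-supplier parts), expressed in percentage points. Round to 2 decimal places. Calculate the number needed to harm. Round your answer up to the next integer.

RD = 13.48; NNH = 8

risk, new-supplier parts = 767/4432 = 0.17306
risk, old-supplier parts = 34/889 = 0.03825
risk difference = 0.17306 − 0.03825 = 0.13481 → 13.48 percentage points
absolute risk difference = 0.134814
1 / 0.134814 = 7.418 → round up → 8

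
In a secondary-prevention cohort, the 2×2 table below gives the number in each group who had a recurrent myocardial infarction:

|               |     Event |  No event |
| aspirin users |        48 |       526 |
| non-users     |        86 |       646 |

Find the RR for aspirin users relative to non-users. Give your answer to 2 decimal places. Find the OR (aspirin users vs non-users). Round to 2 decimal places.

risk, aspirin users = 48/574 = 0.0836
risk, non-users = 86/732 = 0.1175
RR = 0.0836 / 0.1175 = 0.71
OR = (48 × 646) / (526 × 86) = 31008/45236 ≈ 0.69

RR = 0.71; OR = 0.69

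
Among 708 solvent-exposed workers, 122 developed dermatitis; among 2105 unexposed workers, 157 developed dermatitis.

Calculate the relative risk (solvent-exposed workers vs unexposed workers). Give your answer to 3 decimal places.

2.310

risk, solvent-exposed workers = 122/708 = 0.1723
risk, unexposed workers = 157/2105 = 0.0746
RR = 0.1723 / 0.0746 = 2.310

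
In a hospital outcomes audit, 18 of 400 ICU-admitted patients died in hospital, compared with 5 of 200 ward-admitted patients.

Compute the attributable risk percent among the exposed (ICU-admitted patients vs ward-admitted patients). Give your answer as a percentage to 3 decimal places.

risk, ICU-admitted patients = 18/400 = 0.04500
risk, ward-admitted patients = 5/200 = 0.02500
AR% = (0.04500 − 0.02500) / 0.04500 = 0.4444 → 44.444%

44.444%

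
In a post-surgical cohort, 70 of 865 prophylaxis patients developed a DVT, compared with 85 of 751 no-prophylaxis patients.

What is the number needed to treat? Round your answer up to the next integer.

risk, prophylaxis patients = 70/865 = 0.080925
risk, no-prophylaxis patients = 85/751 = 0.113182
absolute risk difference = 0.032258
1 / 0.032258 = 31.000 → round up → 32

NNT: 32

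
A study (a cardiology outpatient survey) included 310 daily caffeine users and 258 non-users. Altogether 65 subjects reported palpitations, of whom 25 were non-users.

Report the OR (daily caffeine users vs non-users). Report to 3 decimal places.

OR: 1.381

daily caffeine users with the outcome: 65 − 25 = 40
daily caffeine users without the outcome: 310 − 40 = 270
non-users without the outcome: 258 − 25 = 233
OR = (40 × 233) / (270 × 25) = 9320/6750 ≈ 1.381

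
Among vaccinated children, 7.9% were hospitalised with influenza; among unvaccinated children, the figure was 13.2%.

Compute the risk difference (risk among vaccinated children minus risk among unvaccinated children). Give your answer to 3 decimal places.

risk difference = 0.0790 − 0.1320 = -0.053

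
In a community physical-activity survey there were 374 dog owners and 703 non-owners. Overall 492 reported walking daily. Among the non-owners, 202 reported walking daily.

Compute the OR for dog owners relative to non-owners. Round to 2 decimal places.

dog owners with the outcome: 492 − 202 = 290
dog owners without the outcome: 374 − 290 = 84
non-owners without the outcome: 703 − 202 = 501
OR = (290 × 501) / (84 × 202) = 145290/16968 ≈ 8.56

OR: 8.56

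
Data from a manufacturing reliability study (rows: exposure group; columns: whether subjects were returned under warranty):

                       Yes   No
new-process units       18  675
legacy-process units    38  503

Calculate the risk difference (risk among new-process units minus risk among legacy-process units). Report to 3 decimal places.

risk, new-process units = 18/693 = 0.02597
risk, legacy-process units = 38/541 = 0.07024
risk difference = 0.02597 − 0.07024 = -0.044

-0.044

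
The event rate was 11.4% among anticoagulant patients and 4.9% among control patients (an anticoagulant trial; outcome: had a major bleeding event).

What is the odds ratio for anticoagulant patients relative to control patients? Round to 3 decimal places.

2.497

odds, anticoagulant patients = 0.11400/0.88600 = 0.12867
odds, control patients = 0.04900/0.95100 = 0.05152
OR = 0.12867 / 0.05152 = 2.497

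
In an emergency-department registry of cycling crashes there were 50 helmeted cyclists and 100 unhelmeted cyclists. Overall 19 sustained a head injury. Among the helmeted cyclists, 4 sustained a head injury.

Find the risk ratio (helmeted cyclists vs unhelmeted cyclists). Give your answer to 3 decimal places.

helmeted cyclists without the outcome: 50 − 4 = 46
unhelmeted cyclists with the outcome: 19 − 4 = 15
unhelmeted cyclists without the outcome: 100 − 15 = 85
risk, helmeted cyclists = 4/50 = 0.0800
risk, unhelmeted cyclists = 15/100 = 0.1500
RR = 0.0800 / 0.1500 = 0.533

RR = 0.533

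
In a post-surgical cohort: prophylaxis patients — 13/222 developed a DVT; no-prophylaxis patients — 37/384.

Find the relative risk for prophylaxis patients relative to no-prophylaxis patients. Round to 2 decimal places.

risk, prophylaxis patients = 13/222 = 0.0586
risk, no-prophylaxis patients = 37/384 = 0.0964
RR = 0.0586 / 0.0964 = 0.61

0.61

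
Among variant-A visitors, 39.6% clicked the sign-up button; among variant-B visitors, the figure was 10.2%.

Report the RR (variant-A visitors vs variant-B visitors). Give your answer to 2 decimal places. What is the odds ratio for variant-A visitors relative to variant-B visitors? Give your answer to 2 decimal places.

RR = 0.3960 / 0.1020 = 3.88
odds, variant-A visitors = 0.3960/0.6040 = 0.6556
odds, variant-B visitors = 0.1020/0.8980 = 0.1136
OR = 0.6556 / 0.1136 = 5.77

RR = 3.88; OR = 5.77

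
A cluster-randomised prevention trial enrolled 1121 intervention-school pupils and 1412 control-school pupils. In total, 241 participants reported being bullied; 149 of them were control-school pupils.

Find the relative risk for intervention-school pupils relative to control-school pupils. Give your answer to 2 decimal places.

intervention-school pupils with the outcome: 241 − 149 = 92
intervention-school pupils without the outcome: 1121 − 92 = 1029
control-school pupils without the outcome: 1412 − 149 = 1263
risk, intervention-school pupils = 92/1121 = 0.0821
risk, control-school pupils = 149/1412 = 0.1055
RR = 0.0821 / 0.1055 = 0.78

0.78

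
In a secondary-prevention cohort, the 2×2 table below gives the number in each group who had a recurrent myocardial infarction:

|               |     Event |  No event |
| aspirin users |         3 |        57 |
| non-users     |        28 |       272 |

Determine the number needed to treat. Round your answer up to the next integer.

NNT = 24

risk, aspirin users = 3/60 = 0.050000
risk, non-users = 28/300 = 0.093333
absolute risk difference = 0.043333
1 / 0.043333 = 23.077 → round up → 24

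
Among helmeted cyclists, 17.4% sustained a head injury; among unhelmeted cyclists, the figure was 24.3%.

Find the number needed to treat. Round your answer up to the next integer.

absolute risk difference = 0.069000
1 / 0.069000 = 14.493 → round up → 15

NNT: 15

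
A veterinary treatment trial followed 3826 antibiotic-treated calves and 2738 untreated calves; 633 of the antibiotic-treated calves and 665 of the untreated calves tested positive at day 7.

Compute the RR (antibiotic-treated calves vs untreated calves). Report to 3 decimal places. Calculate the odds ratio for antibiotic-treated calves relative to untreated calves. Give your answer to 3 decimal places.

RR = 0.681; OR = 0.618

risk, antibiotic-treated calves = 633/3826 = 0.1654
risk, untreated calves = 665/2738 = 0.2429
RR = 0.1654 / 0.2429 = 0.681
OR = (633 × 2073) / (3193 × 665) = 1312209/2123345 ≈ 0.618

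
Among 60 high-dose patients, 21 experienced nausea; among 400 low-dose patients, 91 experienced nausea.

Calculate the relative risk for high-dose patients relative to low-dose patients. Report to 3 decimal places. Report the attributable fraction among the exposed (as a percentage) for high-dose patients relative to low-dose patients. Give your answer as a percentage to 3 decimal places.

risk, high-dose patients = 21/60 = 0.3500
risk, low-dose patients = 91/400 = 0.2275
RR = 0.3500 / 0.2275 = 1.538
AR% = (0.3500 − 0.2275) / 0.3500 = 0.3500 → 35.000%

RR = 1.538; AR% = 35.000%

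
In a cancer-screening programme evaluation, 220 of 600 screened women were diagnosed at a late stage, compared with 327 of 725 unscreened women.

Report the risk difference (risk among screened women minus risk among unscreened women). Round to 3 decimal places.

risk, screened women = 220/600 = 0.3667
risk, unscreened women = 327/725 = 0.4510
risk difference = 0.3667 − 0.4510 = -0.084

RD = -0.084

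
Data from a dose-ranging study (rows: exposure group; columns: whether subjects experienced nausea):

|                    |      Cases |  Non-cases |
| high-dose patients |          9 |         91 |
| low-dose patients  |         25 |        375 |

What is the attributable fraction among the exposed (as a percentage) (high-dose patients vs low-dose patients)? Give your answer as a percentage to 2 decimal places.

risk, high-dose patients = 9/100 = 0.0900
risk, low-dose patients = 25/400 = 0.0625
AR% = (0.0900 − 0.0625) / 0.0900 = 0.3056 → 30.56%

AR%: 30.56%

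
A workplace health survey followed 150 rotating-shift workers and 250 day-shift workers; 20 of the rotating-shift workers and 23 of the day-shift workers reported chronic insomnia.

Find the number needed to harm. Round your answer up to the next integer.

risk, rotating-shift workers = 20/150 = 0.133333
risk, day-shift workers = 23/250 = 0.092000
absolute risk difference = 0.041333
1 / 0.041333 = 24.194 → round up → 25

25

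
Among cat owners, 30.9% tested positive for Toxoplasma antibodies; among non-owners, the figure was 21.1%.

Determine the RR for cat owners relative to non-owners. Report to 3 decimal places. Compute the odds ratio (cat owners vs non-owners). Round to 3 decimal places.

RR = 0.3090 / 0.2110 = 1.464
odds, cat owners = 0.3090/0.6910 = 0.4472
odds, non-owners = 0.2110/0.7890 = 0.2674
OR = 0.4472 / 0.2674 = 1.672

RR = 1.464; OR = 1.672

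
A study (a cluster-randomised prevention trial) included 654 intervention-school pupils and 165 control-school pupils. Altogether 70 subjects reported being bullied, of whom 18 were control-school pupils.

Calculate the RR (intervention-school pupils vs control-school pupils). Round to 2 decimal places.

0.73

intervention-school pupils with the outcome: 70 − 18 = 52
intervention-school pupils without the outcome: 654 − 52 = 602
control-school pupils without the outcome: 165 − 18 = 147
risk, intervention-school pupils = 52/654 = 0.0795
risk, control-school pupils = 18/165 = 0.1091
RR = 0.0795 / 0.1091 = 0.73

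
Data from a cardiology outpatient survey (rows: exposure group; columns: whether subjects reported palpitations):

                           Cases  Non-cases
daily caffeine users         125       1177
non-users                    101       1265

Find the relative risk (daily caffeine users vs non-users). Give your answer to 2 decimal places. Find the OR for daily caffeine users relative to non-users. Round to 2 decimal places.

risk, daily caffeine users = 125/1302 = 0.0960
risk, non-users = 101/1366 = 0.0739
RR = 0.0960 / 0.0739 = 1.30
OR = (125 × 1265) / (1177 × 101) = 158125/118877 ≈ 1.33

RR = 1.30; OR = 1.33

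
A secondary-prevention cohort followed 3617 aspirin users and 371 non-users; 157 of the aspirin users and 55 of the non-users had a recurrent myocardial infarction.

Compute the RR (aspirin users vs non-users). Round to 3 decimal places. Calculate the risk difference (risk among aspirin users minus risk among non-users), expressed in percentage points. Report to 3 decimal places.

RR = 0.293; RD = -10.484

risk, aspirin users = 157/3617 = 0.04341
risk, non-users = 55/371 = 0.14825
RR = 0.04341 / 0.14825 = 0.293
risk difference = 0.04341 − 0.14825 = -0.10484 → -10.484 percentage points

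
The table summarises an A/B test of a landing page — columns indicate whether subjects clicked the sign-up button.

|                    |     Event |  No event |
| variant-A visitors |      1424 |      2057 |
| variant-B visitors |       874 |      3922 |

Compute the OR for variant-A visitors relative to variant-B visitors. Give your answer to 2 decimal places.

odds, variant-A visitors = 1424/2057 = 0.6923
odds, variant-B visitors = 874/3922 = 0.2228
OR = 0.6923 / 0.2228 = 3.11

3.11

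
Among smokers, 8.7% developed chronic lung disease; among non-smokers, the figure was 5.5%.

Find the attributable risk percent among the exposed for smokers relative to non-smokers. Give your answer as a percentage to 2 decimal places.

AR% = (0.0870 − 0.0550) / 0.0870 = 0.3678 → 36.78%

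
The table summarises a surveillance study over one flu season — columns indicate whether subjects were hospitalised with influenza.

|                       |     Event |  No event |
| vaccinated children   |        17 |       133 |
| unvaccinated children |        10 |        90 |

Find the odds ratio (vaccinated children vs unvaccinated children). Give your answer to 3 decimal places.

OR = (17 × 90) / (133 × 10) = 1530/1330 ≈ 1.150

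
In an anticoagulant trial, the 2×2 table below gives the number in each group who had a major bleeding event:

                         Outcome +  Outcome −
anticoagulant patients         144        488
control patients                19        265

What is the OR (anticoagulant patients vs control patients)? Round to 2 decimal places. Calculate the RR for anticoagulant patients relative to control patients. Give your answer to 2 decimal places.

OR = (144 × 265) / (488 × 19) = 38160/9272 ≈ 4.12
risk, anticoagulant patients = 144/632 = 0.2278
risk, control patients = 19/284 = 0.0669
RR = 0.2278 / 0.0669 = 3.41

OR = 4.12; RR = 3.41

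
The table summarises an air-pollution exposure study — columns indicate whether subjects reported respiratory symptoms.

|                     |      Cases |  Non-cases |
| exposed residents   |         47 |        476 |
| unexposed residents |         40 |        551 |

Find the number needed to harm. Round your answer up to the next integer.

risk, exposed residents = 47/523 = 0.089866
risk, unexposed residents = 40/591 = 0.067682
absolute risk difference = 0.022184
1 / 0.022184 = 45.078 → round up → 46

46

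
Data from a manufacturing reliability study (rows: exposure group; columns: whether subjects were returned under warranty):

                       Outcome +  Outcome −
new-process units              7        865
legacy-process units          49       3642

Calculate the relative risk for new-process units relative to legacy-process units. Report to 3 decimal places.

risk, new-process units = 7/872 = 0.00803
risk, legacy-process units = 49/3691 = 0.01328
RR = 0.00803 / 0.01328 = 0.605

RR = 0.605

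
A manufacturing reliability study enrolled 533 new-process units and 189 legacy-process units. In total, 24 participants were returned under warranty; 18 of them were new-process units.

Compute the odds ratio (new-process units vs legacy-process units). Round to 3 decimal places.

new-process units without the outcome: 533 − 18 = 515
legacy-process units with the outcome: 24 − 18 = 6
legacy-process units without the outcome: 189 − 6 = 183
OR = (18 × 183) / (515 × 6) = 3294/3090 ≈ 1.066

1.066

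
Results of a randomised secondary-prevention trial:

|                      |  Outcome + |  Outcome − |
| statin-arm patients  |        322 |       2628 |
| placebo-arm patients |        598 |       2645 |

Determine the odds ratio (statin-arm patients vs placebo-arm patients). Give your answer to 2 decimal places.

OR = (322 × 2645) / (2628 × 598) = 851690/1571544 ≈ 0.54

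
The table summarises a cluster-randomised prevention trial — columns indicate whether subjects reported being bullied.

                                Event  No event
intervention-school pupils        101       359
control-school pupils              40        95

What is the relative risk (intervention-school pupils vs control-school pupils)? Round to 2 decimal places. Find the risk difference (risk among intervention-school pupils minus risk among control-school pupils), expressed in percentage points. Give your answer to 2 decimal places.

RR = 0.74; RD = -7.67

risk, intervention-school pupils = 101/460 = 0.2196
risk, control-school pupils = 40/135 = 0.2963
RR = 0.2196 / 0.2963 = 0.74
risk difference = 0.2196 − 0.2963 = -0.0767 → -7.67 percentage points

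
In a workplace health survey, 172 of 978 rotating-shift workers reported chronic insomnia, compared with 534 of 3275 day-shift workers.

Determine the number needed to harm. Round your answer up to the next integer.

risk, rotating-shift workers = 172/978 = 0.175869
risk, day-shift workers = 534/3275 = 0.163053
absolute risk difference = 0.012816
1 / 0.012816 = 78.027 → round up → 79

NNH = 79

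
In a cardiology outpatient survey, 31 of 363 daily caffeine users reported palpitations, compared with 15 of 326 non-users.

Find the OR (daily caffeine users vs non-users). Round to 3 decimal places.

OR: 1.936

odds, daily caffeine users = 31/332 = 0.09337
odds, non-users = 15/311 = 0.04823
OR = 0.09337 / 0.04823 = 1.936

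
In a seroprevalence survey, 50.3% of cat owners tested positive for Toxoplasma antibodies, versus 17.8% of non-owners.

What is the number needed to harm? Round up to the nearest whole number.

NNH = 4

absolute risk difference = 0.325000
1 / 0.325000 = 3.077 → round up → 4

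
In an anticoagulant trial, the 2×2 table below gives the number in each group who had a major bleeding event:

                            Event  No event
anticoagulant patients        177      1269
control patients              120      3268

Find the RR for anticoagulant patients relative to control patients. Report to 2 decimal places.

3.46

risk, anticoagulant patients = 177/1446 = 0.12241
risk, control patients = 120/3388 = 0.03542
RR = 0.12241 / 0.03542 = 3.46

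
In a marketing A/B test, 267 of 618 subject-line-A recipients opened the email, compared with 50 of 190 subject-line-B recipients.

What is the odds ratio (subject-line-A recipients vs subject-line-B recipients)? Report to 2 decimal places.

OR = (267 × 140) / (351 × 50) = 37380/17550 ≈ 2.13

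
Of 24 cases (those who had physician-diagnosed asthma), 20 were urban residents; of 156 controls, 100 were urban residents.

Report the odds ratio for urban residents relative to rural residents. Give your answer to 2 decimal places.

odds, urban residents = 20/100 = 0.2000
odds, rural residents = 4/56 = 0.0714
OR = 0.2000 / 0.0714 = 2.80

2.80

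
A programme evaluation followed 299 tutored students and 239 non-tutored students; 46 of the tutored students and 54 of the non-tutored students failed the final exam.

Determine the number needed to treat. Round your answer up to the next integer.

NNT: 14

risk, tutored students = 46/299 = 0.153846
risk, non-tutored students = 54/239 = 0.225941
absolute risk difference = 0.072095
1 / 0.072095 = 13.871 → round up → 14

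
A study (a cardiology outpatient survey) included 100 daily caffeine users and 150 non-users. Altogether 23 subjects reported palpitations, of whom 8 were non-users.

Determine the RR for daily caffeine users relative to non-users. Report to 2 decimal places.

daily caffeine users with the outcome: 23 − 8 = 15
daily caffeine users without the outcome: 100 − 15 = 85
non-users without the outcome: 150 − 8 = 142
risk, daily caffeine users = 15/100 = 0.1500
risk, non-users = 8/150 = 0.0533
RR = 0.1500 / 0.0533 = 2.81

2.81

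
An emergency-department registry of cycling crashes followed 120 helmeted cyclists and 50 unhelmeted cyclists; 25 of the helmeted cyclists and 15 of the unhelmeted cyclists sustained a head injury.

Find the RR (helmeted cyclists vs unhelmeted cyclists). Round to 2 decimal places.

risk, helmeted cyclists = 25/120 = 0.2083
risk, unhelmeted cyclists = 15/50 = 0.3000
RR = 0.2083 / 0.3000 = 0.69

RR: 0.69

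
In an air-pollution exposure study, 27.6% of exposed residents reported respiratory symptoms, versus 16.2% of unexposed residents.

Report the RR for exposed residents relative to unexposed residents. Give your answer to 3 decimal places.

RR = 0.2760 / 0.1620 = 1.704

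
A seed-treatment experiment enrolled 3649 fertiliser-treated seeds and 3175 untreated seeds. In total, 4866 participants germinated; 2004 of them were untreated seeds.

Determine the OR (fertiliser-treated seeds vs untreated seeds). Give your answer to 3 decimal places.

fertiliser-treated seeds with the outcome: 4866 − 2004 = 2862
fertiliser-treated seeds without the outcome: 3649 − 2862 = 787
untreated seeds without the outcome: 3175 − 2004 = 1171
odds, fertiliser-treated seeds = 2862/787 = 3.6366
odds, untreated seeds = 2004/1171 = 1.7114
OR = 3.6366 / 1.7114 = 2.125

2.125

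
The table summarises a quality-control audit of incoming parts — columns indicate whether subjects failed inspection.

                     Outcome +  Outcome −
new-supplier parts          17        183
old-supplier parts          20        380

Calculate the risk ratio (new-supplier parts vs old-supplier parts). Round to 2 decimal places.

RR ≈ 1.70

risk, new-supplier parts = 17/200 = 0.0850
risk, old-supplier parts = 20/400 = 0.0500
RR = 0.0850 / 0.0500 = 1.70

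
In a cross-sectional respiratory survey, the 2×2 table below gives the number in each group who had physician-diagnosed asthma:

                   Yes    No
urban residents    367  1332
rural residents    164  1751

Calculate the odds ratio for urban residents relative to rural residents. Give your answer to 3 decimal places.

OR = (367 × 1751) / (1332 × 164) = 642617/218448 ≈ 2.942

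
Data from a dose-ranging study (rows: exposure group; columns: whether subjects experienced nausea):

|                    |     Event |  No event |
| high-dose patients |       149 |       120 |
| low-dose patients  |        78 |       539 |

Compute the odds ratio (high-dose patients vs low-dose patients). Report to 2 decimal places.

odds, high-dose patients = 149/120 = 1.2417
odds, low-dose patients = 78/539 = 0.1447
OR = 1.2417 / 0.1447 = 8.58

OR = 8.58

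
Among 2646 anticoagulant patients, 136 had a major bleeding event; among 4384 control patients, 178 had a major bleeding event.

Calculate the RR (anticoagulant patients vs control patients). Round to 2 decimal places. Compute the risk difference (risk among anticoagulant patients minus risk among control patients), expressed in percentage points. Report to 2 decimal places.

risk, anticoagulant patients = 136/2646 = 0.05140
risk, control patients = 178/4384 = 0.04060
RR = 0.05140 / 0.04060 = 1.27
risk difference = 0.05140 − 0.04060 = 0.01080 → 1.08 percentage points

RR = 1.27; RD = 1.08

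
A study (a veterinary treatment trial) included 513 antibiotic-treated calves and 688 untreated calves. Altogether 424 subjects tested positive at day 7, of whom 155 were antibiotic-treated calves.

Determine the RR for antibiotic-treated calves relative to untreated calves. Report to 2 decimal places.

RR ≈ 0.77

antibiotic-treated calves without the outcome: 513 − 155 = 358
untreated calves with the outcome: 424 − 155 = 269
untreated calves without the outcome: 688 − 269 = 419
risk, antibiotic-treated calves = 155/513 = 0.3021
risk, untreated calves = 269/688 = 0.3910
RR = 0.3021 / 0.3910 = 0.77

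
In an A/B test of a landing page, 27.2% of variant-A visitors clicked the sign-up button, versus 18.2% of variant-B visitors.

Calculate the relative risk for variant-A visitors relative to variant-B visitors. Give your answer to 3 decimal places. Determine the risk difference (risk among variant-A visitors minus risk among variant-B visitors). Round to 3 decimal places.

RR = 1.495; RD = 0.090

RR = 0.2720 / 0.1820 = 1.495
risk difference = 0.2720 − 0.1820 = 0.090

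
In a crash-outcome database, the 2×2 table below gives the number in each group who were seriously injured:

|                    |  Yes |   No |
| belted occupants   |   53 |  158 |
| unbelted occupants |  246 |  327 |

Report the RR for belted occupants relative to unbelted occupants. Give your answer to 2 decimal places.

risk, belted occupants = 53/211 = 0.2512
risk, unbelted occupants = 246/573 = 0.4293
RR = 0.2512 / 0.4293 = 0.59

0.59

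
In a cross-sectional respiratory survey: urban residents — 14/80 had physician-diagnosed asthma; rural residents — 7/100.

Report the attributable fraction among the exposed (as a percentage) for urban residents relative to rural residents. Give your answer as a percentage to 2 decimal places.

AR%: 60.00%

risk, urban residents = 14/80 = 0.1750
risk, rural residents = 7/100 = 0.0700
AR% = (0.1750 − 0.0700) / 0.1750 = 0.6000 → 60.00%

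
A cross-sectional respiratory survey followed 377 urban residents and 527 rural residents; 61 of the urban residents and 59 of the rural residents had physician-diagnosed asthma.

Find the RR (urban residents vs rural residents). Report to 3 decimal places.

RR ≈ 1.445

risk, urban residents = 61/377 = 0.1618
risk, rural residents = 59/527 = 0.1120
RR = 0.1618 / 0.1120 = 1.445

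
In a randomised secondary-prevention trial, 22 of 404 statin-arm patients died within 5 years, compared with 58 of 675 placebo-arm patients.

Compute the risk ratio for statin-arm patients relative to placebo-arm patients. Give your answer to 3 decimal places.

RR ≈ 0.634

risk, statin-arm patients = 22/404 = 0.0545
risk, placebo-arm patients = 58/675 = 0.0859
RR = 0.0545 / 0.0859 = 0.634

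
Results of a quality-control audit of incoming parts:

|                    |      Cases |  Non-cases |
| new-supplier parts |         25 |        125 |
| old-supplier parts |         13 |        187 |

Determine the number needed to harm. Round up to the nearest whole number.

NNH ≈ 10

risk, new-supplier parts = 25/150 = 0.166667
risk, old-supplier parts = 13/200 = 0.065000
absolute risk difference = 0.101667
1 / 0.101667 = 9.836 → round up → 10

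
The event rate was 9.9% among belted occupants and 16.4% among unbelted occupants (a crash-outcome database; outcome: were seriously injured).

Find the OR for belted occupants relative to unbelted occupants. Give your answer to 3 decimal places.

OR ≈ 0.560

odds, belted occupants = 0.0990/0.9010 = 0.1099
odds, unbelted occupants = 0.1640/0.8360 = 0.1962
OR = 0.1099 / 0.1962 = 0.560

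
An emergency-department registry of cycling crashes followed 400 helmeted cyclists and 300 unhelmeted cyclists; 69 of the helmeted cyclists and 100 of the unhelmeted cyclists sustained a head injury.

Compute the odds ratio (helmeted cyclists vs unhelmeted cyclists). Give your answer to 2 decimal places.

OR = (69 × 200) / (331 × 100) = 13800/33100 ≈ 0.42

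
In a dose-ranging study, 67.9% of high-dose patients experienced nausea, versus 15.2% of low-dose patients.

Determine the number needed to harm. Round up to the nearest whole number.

2

absolute risk difference = 0.527000
1 / 0.527000 = 1.898 → round up → 2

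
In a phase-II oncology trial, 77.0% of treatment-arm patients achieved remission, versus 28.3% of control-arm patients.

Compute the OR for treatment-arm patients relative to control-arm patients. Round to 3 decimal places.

odds, treatment-arm patients = 0.7700/0.2300 = 3.3478
odds, control-arm patients = 0.2830/0.7170 = 0.3947
OR = 3.3478 / 0.3947 = 8.482

OR = 8.482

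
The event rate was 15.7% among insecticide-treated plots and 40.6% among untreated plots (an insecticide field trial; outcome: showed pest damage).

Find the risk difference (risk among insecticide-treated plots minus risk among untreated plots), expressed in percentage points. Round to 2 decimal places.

-24.90

risk difference = 0.1570 − 0.4060 = -0.2490 → -24.90 percentage points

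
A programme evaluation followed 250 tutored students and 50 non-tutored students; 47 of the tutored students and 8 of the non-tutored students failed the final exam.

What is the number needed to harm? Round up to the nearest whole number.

36

risk, tutored students = 47/250 = 0.188000
risk, non-tutored students = 8/50 = 0.160000
absolute risk difference = 0.028000
1 / 0.028000 = 35.714 → round up → 36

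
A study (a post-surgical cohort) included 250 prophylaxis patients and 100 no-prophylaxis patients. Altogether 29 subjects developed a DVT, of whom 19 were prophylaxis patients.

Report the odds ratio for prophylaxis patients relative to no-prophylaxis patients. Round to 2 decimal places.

prophylaxis patients without the outcome: 250 − 19 = 231
no-prophylaxis patients with the outcome: 29 − 19 = 10
no-prophylaxis patients without the outcome: 100 − 10 = 90
OR = (19 × 90) / (231 × 10) = 1710/2310 ≈ 0.74

0.74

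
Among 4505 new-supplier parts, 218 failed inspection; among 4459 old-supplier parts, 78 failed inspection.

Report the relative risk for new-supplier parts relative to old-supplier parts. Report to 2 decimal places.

RR ≈ 2.77

risk, new-supplier parts = 218/4505 = 0.04839
risk, old-supplier parts = 78/4459 = 0.01749
RR = 0.04839 / 0.01749 = 2.77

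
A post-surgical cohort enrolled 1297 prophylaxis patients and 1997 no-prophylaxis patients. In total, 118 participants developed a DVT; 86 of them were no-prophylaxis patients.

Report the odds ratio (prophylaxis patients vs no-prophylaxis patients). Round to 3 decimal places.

OR: 0.562

prophylaxis patients with the outcome: 118 − 86 = 32
prophylaxis patients without the outcome: 1297 − 32 = 1265
no-prophylaxis patients without the outcome: 1997 − 86 = 1911
odds, prophylaxis patients = 32/1265 = 0.02530
odds, no-prophylaxis patients = 86/1911 = 0.04500
OR = 0.02530 / 0.04500 = 0.562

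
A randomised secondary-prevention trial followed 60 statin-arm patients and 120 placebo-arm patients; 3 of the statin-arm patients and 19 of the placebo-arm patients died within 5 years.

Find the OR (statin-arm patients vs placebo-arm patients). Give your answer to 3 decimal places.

odds, statin-arm patients = 3/57 = 0.0526
odds, placebo-arm patients = 19/101 = 0.1881
OR = 0.0526 / 0.1881 = 0.280

OR ≈ 0.280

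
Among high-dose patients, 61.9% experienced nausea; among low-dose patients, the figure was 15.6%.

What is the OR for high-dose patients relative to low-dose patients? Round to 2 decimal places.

8.79

odds, high-dose patients = 0.6190/0.3810 = 1.6247
odds, low-dose patients = 0.1560/0.8440 = 0.1848
OR = 1.6247 / 0.1848 = 8.79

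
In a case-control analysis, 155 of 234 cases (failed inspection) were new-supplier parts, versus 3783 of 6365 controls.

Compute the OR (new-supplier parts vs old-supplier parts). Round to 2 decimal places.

OR = (155 × 2582) / (3783 × 79) = 400210/298857 ≈ 1.34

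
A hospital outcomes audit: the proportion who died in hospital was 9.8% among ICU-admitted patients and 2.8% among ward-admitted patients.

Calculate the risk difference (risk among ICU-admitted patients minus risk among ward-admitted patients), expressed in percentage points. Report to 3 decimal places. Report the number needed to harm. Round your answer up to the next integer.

RD = 7.000; NNH = 15

risk difference = 0.09800 − 0.02800 = 0.07000 → 7.000 percentage points
absolute risk difference = 0.070000
1 / 0.070000 = 14.286 → round up → 15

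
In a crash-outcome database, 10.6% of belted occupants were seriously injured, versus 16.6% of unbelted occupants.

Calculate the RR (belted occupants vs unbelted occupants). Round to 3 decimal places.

RR = 0.1060 / 0.1660 = 0.639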